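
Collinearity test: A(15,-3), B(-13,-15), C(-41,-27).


15*(-15+ 27) - 13*(-27+ 3) - 41*(-3+ 15)
= 180 + 312 - 492 = 0

Yes, collinear (determinant = 0)


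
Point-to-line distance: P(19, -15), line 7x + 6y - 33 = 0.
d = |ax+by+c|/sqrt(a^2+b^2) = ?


|7*19 + 6*(-15) - 33| = |10| = 10
sqrt(49 + 36) = sqrt(85) = 9.2195
d = 10/sqrt(85) = 1.0847

1.0847


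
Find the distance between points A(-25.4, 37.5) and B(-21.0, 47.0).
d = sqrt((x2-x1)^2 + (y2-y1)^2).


dx = -21.0 + 25.4 = 4.4
dy = 47.0 - 37.5 = 9.5
d = sqrt(19.36 + 90.25) = sqrt(109.61) = 10.4695

10.4695


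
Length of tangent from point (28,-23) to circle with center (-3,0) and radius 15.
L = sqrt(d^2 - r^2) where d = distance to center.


d = sqrt((28+ 3)^2 + (-23-0)^2) = sqrt(961+529) = 38.6005
L = sqrt(1490.0000 - 225) = sqrt(1265.0000) = 35.5668

35.5668


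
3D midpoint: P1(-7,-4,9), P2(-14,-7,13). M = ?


Mx = (-7- 14)/2 = -10.5000
My = (-4- 7)/2 = -5.5000
Mz = (9+13)/2 = 11.0000

M = (-10.5000, -5.5000, 11.0000)


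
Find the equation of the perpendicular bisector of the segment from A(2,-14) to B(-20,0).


Midpoint = (-9, -7)
Slope of AB = dy/dx = 14/(-22) = -0.6364
Perp slope = -dx/dy = 22/14 = 1.5714
b = My - (perp slope)*Mx = -7 + (-22*(-9))/14 = -7 + 14.1429 = 7.1429

y = 1.5714x + 7.1429


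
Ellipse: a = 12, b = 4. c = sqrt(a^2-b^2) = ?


c^2 = 12^2 - 4^2 = 144 - 16 = 128
c = sqrt(128) = 11.3137

c = 11.3137


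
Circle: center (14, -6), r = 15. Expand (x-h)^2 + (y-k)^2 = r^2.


(x-14)^2 + (y+ 6)^2 = 15^2
D = -2h = -28, E = -2k = 12
F = h^2+k^2-r^2 = 196+36-225 = 7

x^2 + y^2 - 28x + 12y + 7 = 0


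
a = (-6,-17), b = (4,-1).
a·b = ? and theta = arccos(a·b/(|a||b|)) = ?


a·b = -6*4 - 17*(-1) = -24 + 17 = -7
|a| = sqrt(36+289) = 18.0278
|b| = sqrt(16+1) = 4.1231
cos(theta) = -7/(sqrt(325)*sqrt(17)) = -7/sqrt(5525) = -0.094174
theta = arccos(-7/sqrt(5525)) = 95.4038 degrees

a·b = -7, theta = 95.4038 deg


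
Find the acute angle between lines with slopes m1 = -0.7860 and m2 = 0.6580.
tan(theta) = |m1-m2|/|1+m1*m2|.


m1-m2 = -1.444
1+m1*m2 = 0.482812
tan(theta) = |-1.444/0.482812| = 2.990812
theta = arctan(|-1.444/0.482812|) = 71.5123 degrees (acute angle)

71.5123 degrees


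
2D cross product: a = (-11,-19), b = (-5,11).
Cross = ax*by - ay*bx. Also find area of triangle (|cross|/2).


cross = -11*11 + 19*(-5) = -121 - 95 = -216
Triangle area = |-216|/2 = 216/2 = 108.0000

cross = -216, triangle area = 108.0000


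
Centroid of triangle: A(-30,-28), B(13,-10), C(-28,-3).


Gx = (-30+13- 28)/3 = -45/3 = -15.0000
Gy = (-28- 10- 3)/3 = -41/3 = -13.6667

G = (-15.0000, -13.6667)


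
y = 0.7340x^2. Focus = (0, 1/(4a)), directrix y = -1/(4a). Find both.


a = 0.7340
1/(4a) = 0.3406
Focus = (0, 0.3406)
Directrix: y = -0.3406

Focus = (0, 0.3406), Directrix: y = -0.3406


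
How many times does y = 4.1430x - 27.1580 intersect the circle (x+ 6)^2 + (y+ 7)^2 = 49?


Substitute y = 4.1430x - 27.1580: (x+ 6)^2 + (4.1430x- 27.1580+ 7)^2 = 49
Expand to Ax^2 + Bx + C = 0, where b-k = -20.158
A = 1+m^2 = 18.164449
B = 2(m(b-k) - h) = 2(4.1430*(-20.158) + 6) = -155.029188
C = h^2 + (b-k)^2 - r^2 = 36 + 406.344964 - 49 = 393.344964
disc = B^2-4AC = 24034.0491 - 28579.5782 = -4545.5291
disc < 0

0 intersection points


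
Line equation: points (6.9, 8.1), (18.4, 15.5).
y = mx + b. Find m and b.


m = (7.4)/(11.5) = 0.6435
b = y1 - m*x1 = 8.1 - (7.4*6.9)/(11.5) = 8.1 - 4.4400 = 3.6600

y = 0.6435x + 3.6600


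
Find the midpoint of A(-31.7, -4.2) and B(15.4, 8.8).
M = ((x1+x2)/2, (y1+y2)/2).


Mx = (-31.7 + 15.4)/2 = -16.3/2 = -8.1500
My = (-4.2 + 8.8)/2 = 4.6/2 = 2.3000

(-8.1500, 2.3000)


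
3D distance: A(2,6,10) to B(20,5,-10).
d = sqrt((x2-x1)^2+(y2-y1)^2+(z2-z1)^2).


dx=18, dy=-1, dz=-20
d = sqrt(324+1+400) = sqrt(725) = 26.9258

26.9258


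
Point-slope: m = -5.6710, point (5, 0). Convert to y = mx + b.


y - 0 = -5.6710(x - 5)
y = -5.6710x + 0 + 5.6710*5
y = -5.6710x + 28.3550

y = -5.6710x + 28.3550


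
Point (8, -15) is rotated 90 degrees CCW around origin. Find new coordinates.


cos(90) = 0, sin(90) = 1
x' = 8*0 + 15*1 = 15
y' = 8*1 - 15*0 = 8

(15, 8)


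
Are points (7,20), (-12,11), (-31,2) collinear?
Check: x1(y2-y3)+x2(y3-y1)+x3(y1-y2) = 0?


7*(11-2) - 12*(2-20) - 31*(20-11)
= 63 + 216 - 279 = 0

Yes, collinear (determinant = 0)


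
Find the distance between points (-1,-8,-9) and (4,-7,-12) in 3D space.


dx=5, dy=1, dz=-3
d = sqrt(25+1+9) = sqrt(35) = 5.9161

5.9161


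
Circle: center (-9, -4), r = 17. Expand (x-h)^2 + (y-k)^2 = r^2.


(x+ 9)^2 + (y+ 4)^2 = 17^2
D = -2h = 18, E = -2k = 8
F = h^2+k^2-r^2 = 81+16-289 = -192

x^2 + y^2 + 18x + 8y - 192 = 0


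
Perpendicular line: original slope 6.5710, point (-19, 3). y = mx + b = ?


Perpendicular slope = -1/m1 = -1/6.5710 = -0.1522
b2 = y0 - m2*x0 = 3 - 19/6.5710 = 3 - 2.8915 = 0.1085

y = -0.1522x + 0.1085


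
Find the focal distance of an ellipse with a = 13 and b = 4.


c^2 = 13^2 - 4^2 = 169 - 16 = 153
c = sqrt(153) = 12.3693

c = 12.3693


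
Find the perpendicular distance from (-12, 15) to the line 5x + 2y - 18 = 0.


|5*(-12) + 2*15 - 18| = |-48| = 48
sqrt(25 + 4) = sqrt(29) = 5.3852
d = 48/sqrt(29) = 8.9134

8.9134


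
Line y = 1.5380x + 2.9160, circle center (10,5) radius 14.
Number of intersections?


Substitute y = 1.5380x + 2.9160: (x-10)^2 + (1.5380x+2.9160-5)^2 = 196
Expand to Ax^2 + Bx + C = 0, where b-k = -2.084
A = 1+m^2 = 3.365444
B = 2(m(b-k) - h) = 2(1.5380*(-2.084) - 10) = -26.410384
C = h^2 + (b-k)^2 - r^2 = 100 + 4.343056 - 196 = -91.656944
disc = B^2-4AC = 697.5084 + 1233.8652 = 1931.3736
disc > 0

2 intersection points


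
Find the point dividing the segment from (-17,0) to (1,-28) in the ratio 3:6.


Px = (3*1 + 6*(-17))/9 = -99/9 = -11.0000
Py = (3*(-28) + 6*0)/9 = -84/9 = -9.3333

P = (-11.0000, -9.3333)


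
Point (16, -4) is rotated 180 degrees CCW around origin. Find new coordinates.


cos(180) = -1, sin(180) = 0
x' = 16*(-1) + 4*0 = -16
y' = 16*0 - 4*(-1) = 4

(-16, 4)


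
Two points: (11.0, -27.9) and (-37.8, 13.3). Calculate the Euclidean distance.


dx = -37.8 - 11.0 = -48.8
dy = 13.3 + 27.9 = 41.2
d = sqrt(2381.44 + 1697.44) = sqrt(4078.88) = 63.8661

63.8661


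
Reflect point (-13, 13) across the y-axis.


Reflection rule for y-axis: (-x, y)
(-13, 13) -> (13, 13)

(13, 13)


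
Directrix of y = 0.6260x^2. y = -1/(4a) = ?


a = 0.6260
1/(4a) = 0.3994
directrix: y = -0.3994 = -0.3994

y = -0.3994


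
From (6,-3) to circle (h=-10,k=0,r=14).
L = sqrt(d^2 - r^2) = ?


d = sqrt((6+ 10)^2 + (-3-0)^2) = sqrt(256+9) = 16.2788
L = sqrt(265.0000 - 196) = sqrt(69.0000) = 8.3066

8.3066


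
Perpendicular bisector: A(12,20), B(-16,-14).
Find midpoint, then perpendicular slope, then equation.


Midpoint = (-2, 3)
Slope of AB = dy/dx = -34/(-28) = 1.2143
Perp slope = -dx/dy = -28/34 = -0.8235
b = My - (perp slope)*Mx = 3 + (-28*(-2))/(-34) = 3 - 1.6471 = 1.3529

y = -0.8235x + 1.3529


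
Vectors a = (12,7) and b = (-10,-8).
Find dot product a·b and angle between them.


a·b = 12*(-10) + 7*(-8) = -120 - 56 = -176
|a| = sqrt(144+49) = 13.8924
|b| = sqrt(100+64) = 12.8062
cos(theta) = -176/(sqrt(193)*sqrt(164)) = -176/sqrt(31652) = -0.989264
theta = arccos(-176/sqrt(31652)) = 171.5966 degrees

a·b = -176, theta = 171.5966 deg


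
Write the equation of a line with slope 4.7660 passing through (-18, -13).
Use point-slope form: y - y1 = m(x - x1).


y + 13 = 4.7660(x + 18)
y = 4.7660x - 13 - 4.7660*(-18)
y = 4.7660x + 72.7880

y = 4.7660x + 72.7880


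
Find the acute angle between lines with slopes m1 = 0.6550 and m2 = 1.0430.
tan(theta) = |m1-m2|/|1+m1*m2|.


m1-m2 = -0.388
1+m1*m2 = 1.683165
tan(theta) = |-0.388/1.683165| = 0.230518
theta = arctan(|-0.388/1.683165|) = 12.9810 degrees (acute angle)

12.9810 degrees


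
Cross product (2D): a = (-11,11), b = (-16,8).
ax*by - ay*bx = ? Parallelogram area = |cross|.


cross = -11*8 - 11*(-16) = -88 + 176 = 88
Parallelogram area = |88| = 88

cross = 88, parallelogram area = 88


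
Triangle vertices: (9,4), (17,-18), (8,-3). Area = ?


9*(-18+ 3) = -135
17*(-3-4) = -119
8*(4+ 18) = 176
sum = -78
Area = |-78|/2 = 39.0000

39.0000 sq units


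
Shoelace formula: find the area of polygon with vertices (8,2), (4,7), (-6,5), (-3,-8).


sum(xi*y_{i+1}) = 8*7 + 4*5 - 6*(-8) - 3*2 = 118
sum(yi*x_{i+1}) = 2*4 + 7*(-6) + 5*(-3) - 8*8 = -113
Area = |118 + 113|/2 = 231/2 = 115.5000

115.5000 sq units


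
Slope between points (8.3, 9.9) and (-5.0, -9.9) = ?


dy = -9.9 - 9.9 = -19.8
dx = -5.0 - 8.3 = -13.3
m = -19.8/(-13.3) = 1.4887

m = 1.4887


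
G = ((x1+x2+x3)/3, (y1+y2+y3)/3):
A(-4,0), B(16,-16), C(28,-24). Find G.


Gx = (-4+16+28)/3 = 40/3 = 13.3333
Gy = (0- 16- 24)/3 = -40/3 = -13.3333

G = (13.3333, -13.3333)


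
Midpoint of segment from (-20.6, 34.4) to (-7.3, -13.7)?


Mx = (-20.6 - 7.3)/2 = -27.9/2 = -13.9500
My = (34.4 - 13.7)/2 = 20.7/2 = 10.3500

(-13.9500, 10.3500)


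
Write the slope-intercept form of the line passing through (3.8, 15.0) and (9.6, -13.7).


m = (-28.7)/(5.8) = -4.9483
b = y1 - m*x1 = 15.0 - (-28.7*3.8)/(5.8) = 15.0 + 18.8034 = 33.8034

y = -4.9483x + 33.8034


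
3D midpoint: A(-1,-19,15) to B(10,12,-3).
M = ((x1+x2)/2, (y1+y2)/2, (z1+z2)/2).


Mx = (-1+10)/2 = 4.5000
My = (-19+12)/2 = -3.5000
Mz = (15- 3)/2 = 6.0000

M = (4.5000, -3.5000, 6.0000)


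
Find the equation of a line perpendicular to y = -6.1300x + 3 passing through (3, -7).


Perpendicular slope = -1/m1 = -1/(-6.1300) = 0.1631
b2 = y0 - m2*x0 = -7 + 3/(-6.1300) = -7 - 0.4894 = -7.4894

y = 0.1631x - 7.4894


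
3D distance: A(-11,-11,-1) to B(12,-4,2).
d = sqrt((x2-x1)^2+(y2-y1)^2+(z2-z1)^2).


dx=23, dy=7, dz=3
d = sqrt(529+49+9) = sqrt(587) = 24.2281

24.2281


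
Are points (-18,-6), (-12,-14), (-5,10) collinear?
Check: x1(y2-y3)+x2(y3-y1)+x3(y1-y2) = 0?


-18*(-14-10) - 12*(10+ 6) - 5*(-6+ 14)
= 432 - 192 - 40 = 200

No, not collinear (determinant = 200)


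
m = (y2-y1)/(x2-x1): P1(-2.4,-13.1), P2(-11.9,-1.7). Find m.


dy = -1.7 + 13.1 = 11.4
dx = -11.9 + 2.4 = -9.5
m = 11.4/(-9.5) = -1.2000

m = -1.2000


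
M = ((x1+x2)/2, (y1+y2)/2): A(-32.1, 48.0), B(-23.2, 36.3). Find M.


Mx = (-32.1 - 23.2)/2 = -55.3/2 = -27.6500
My = (48.0 + 36.3)/2 = 84.3/2 = 42.1500

(-27.6500, 42.1500)


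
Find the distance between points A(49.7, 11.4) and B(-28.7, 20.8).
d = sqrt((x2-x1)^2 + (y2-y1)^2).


dx = -28.7 - 49.7 = -78.4
dy = 20.8 - 11.4 = 9.4
d = sqrt(6146.56 + 88.36) = sqrt(6234.92) = 78.9615

78.9615


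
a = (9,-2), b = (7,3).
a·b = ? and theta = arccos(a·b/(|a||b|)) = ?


a·b = 9*7 - 2*3 = 63 - 6 = 57
|a| = sqrt(81+4) = 9.2195
|b| = sqrt(49+9) = 7.6158
cos(theta) = 57/(sqrt(85)*sqrt(58)) = 57/sqrt(4930) = 0.811804
theta = arccos(57/sqrt(4930)) = 35.7274 degrees

a·b = 57, theta = 35.7274 deg


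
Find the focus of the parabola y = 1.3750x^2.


a = 1.3750
4a = 5.5000
focus = (0, 1/5.5000) = (0, 0.1818)

Focus = (0, 0.1818)


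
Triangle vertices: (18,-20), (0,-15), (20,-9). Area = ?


18*(-15+ 9) = -108
0*(-9+ 20) = 0
20*(-20+ 15) = -100
sum = -208
Area = |-208|/2 = 104.0000

104.0000 sq units


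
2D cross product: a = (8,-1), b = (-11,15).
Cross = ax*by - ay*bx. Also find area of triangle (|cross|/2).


cross = 8*15 + 1*(-11) = 120 - 11 = 109
Triangle area = |109|/2 = 109/2 = 54.5000

cross = 109, triangle area = 54.5000


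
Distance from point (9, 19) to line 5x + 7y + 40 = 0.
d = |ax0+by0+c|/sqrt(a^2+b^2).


|5*9 + 7*19 + 40| = |218| = 218
sqrt(25 + 49) = sqrt(74) = 8.6023
d = 218/sqrt(74) = 25.3420

25.3420


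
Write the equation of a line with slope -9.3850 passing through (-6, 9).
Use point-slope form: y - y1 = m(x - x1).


y - 9 = -9.3850(x + 6)
y = -9.3850x + 9 + 9.3850*(-6)
y = -9.3850x - 47.3100

y = -9.3850x - 47.3100


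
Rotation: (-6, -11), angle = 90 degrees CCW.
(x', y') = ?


cos(90) = 0, sin(90) = 1
x' = -6*0 + 11*1 = 11
y' = -6*1 - 11*0 = -6

(11, -6)


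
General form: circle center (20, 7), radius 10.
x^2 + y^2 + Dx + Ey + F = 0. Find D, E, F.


(x-20)^2 + (y-7)^2 = 10^2
D = -2h = -40, E = -2k = -14
F = h^2+k^2-r^2 = 400+49-100 = 349

D = -40, E = -14, F = 349


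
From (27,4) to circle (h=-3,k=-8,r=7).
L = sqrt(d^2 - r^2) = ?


d = sqrt((27+ 3)^2 + (4+ 8)^2) = sqrt(900+144) = 32.3110
L = sqrt(1044.0000 - 49) = sqrt(995.0000) = 31.5436

31.5436


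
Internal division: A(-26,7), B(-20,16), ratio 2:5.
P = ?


Px = (2*(-20) + 5*(-26))/7 = -170/7 = -24.2857
Py = (2*16 + 5*7)/7 = 67/7 = 9.5714

P = (-24.2857, 9.5714)


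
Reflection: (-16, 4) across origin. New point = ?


Reflection rule for origin: (-x, -y)
(-16, 4) -> (16, -4)

(16, -4)


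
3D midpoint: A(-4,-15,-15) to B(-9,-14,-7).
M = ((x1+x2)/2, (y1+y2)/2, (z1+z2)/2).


Mx = (-4- 9)/2 = -6.5000
My = (-15- 14)/2 = -14.5000
Mz = (-15- 7)/2 = -11.0000

M = (-6.5000, -14.5000, -11.0000)


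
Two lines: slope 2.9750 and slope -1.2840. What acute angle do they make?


m1-m2 = 4.259
1+m1*m2 = -2.8199
tan(theta) = |4.259/(-2.8199)| = 1.510337
theta = arctan(|4.259/(-2.8199)|) = 56.4913 degrees (acute angle)

56.4913 degrees


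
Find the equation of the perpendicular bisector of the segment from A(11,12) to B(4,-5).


Midpoint = (7.5, 3.5)
Slope of AB = dy/dx = -17/(-7) = 2.4286
Perp slope = -dx/dy = -7/17 = -0.4118
b = My - (perp slope)*Mx = 3.5 + (-7*7.5)/(-17) = 3.5 + 3.0882 = 6.5882

y = -0.4118x + 6.5882


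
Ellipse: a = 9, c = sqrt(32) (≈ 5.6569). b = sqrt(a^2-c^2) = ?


b^2 = 9^2 - (sqrt(32))^2 = 81 - 32 = 49
b = sqrt(49) = 7

b = 7


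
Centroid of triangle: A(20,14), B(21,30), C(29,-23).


Gx = (20+21+29)/3 = 70/3 = 23.3333
Gy = (14+30- 23)/3 = 21/3 = 7.0000

G = (23.3333, 7.0000)


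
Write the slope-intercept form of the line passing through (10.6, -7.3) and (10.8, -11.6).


m = (-4.3)/(0.2) = -21.5000
b = y1 - m*x1 = -7.3 - (-4.3*10.6)/(0.2) = -7.3 + 227.9000 = 220.6000

y = -21.5000x + 220.6000


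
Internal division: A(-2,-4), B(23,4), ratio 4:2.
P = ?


Px = (4*23 + 2*(-2))/6 = 88/6 = 14.6667
Py = (4*4 + 2*(-4))/6 = 8/6 = 1.3333

P = (14.6667, 1.3333)


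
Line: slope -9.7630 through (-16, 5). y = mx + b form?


y - 5 = -9.7630(x + 16)
y = -9.7630x + 5 + 9.7630*(-16)
y = -9.7630x - 151.2080

y = -9.7630x - 151.2080


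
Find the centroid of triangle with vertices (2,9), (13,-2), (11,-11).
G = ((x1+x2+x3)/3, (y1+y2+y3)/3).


Gx = (2+13+11)/3 = 26/3 = 8.6667
Gy = (9- 2- 11)/3 = -4/3 = -1.3333

G = (8.6667, -1.3333)


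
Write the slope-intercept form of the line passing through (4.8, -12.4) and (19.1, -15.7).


m = (-3.3)/(14.3) = -0.2308
b = y1 - m*x1 = -12.4 - (-3.3*4.8)/(14.3) = -12.4 + 1.1077 = -11.2923

y = -0.2308x - 11.2923


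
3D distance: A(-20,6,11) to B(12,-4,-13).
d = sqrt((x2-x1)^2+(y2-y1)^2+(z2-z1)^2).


dx=32, dy=-10, dz=-24
d = sqrt(1024+100+576) = sqrt(1700) = 41.2311

41.2311


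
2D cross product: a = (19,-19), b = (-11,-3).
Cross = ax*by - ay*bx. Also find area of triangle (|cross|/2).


cross = 19*(-3) + 19*(-11) = -57 - 209 = -266
Triangle area = |-266|/2 = 266/2 = 133.0000

cross = -266, triangle area = 133.0000


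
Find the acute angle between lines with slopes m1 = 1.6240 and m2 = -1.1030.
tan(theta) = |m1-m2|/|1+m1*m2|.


m1-m2 = 2.727
1+m1*m2 = -0.791272
tan(theta) = |2.727/(-0.791272)| = 3.446350
theta = arctan(|2.727/(-0.791272)|) = 73.8193 degrees (acute angle)

73.8193 degrees


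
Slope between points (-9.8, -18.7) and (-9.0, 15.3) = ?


dy = 15.3 + 18.7 = 34.0
dx = -9.0 + 9.8 = 0.8
m = 34.0/0.8 = 42.5000

m = 42.5000


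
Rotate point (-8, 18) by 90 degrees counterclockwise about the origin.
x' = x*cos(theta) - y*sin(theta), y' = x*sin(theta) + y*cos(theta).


cos(90) = 0, sin(90) = 1
x' = -8*0 - 18*1 = -18
y' = -8*1 + 18*0 = -8

(-18, -8)


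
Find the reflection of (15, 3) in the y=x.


Reflection rule for y=x: (y, x)
(15, 3) -> (3, 15)

(3, 15)


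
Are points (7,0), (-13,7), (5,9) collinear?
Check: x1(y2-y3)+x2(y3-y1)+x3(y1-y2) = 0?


7*(7-9) - 13*(9-0) + 5*(0-7)
= -14 - 117 - 35 = -166

No, not collinear (determinant = -166)


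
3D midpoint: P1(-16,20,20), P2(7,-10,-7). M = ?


Mx = (-16+7)/2 = -4.5000
My = (20- 10)/2 = 5.0000
Mz = (20- 7)/2 = 6.5000

M = (-4.5000, 5.0000, 6.5000)


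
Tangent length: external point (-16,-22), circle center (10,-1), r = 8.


d = sqrt((-16-10)^2 + (-22+ 1)^2) = sqrt(676+441) = 33.4215
L = sqrt(1117.0000 - 64) = sqrt(1053.0000) = 32.4500

32.4500


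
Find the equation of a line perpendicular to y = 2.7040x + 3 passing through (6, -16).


Perpendicular slope = -1/m1 = -1/2.7040 = -0.3698
b2 = y0 - m2*x0 = -16 + 6/2.7040 = -16 + 2.2189 = -13.7811

y = -0.3698x - 13.7811


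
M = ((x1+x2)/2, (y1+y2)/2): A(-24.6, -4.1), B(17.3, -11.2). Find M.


Mx = (-24.6 + 17.3)/2 = -7.3/2 = -3.6500
My = (-4.1 - 11.2)/2 = -15.3/2 = -7.6500

(-3.6500, -7.6500)


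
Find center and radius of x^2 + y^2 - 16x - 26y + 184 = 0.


h = -D/2 = 16/2 = 8
k = -E/2 = 26/2 = 13
r^2 = h^2 + k^2 - F = 64 + 169 - 184 = 49
r = 7

Center (8, 13), radius = 7


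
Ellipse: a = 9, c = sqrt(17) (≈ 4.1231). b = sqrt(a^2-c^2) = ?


b^2 = 9^2 - (sqrt(17))^2 = 81 - 17 = 64
b = sqrt(64) = 8

b = 8


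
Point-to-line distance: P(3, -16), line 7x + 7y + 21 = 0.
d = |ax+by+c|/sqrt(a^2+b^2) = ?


|7*3 + 7*(-16) + 21| = |-70| = 70
sqrt(49 + 49) = sqrt(98) = 9.8995
d = 70/sqrt(98) = 7.0711

7.0711


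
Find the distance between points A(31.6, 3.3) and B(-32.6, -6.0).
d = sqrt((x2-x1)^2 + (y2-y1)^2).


dx = -32.6 - 31.6 = -64.2
dy = -6.0 - 3.3 = -9.3
d = sqrt(4121.64 + 86.49) = sqrt(4208.13) = 64.8701

64.8701


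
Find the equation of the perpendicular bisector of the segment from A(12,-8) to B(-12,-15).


Midpoint = (0, -11.5)
Slope of AB = dy/dx = -7/(-24) = 0.2917
Perp slope = -dx/dy = -24/7 = -3.4286
b = My - (perp slope)*Mx = -11.5 + (-24*0)/(-7) = -11.5 + 0 = -11.5000

y = -3.4286x - 11.5000


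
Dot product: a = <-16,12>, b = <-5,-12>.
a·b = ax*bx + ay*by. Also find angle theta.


a·b = -16*(-5) + 12*(-12) = 80 - 144 = -64
|a| = sqrt(256+144) = 20.0000
|b| = sqrt(25+144) = 13.0000
cos(theta) = -64/(sqrt(400)*sqrt(169)) = -64/sqrt(67600) = -0.246154
theta = arccos(-64/sqrt(67600)) = 104.2500 degrees

a·b = -64, theta = 104.2500 deg


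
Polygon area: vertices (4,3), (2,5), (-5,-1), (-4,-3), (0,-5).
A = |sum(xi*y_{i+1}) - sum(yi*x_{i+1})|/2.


sum(xi*y_{i+1}) = 4*5 + 2*(-1) - 5*(-3) - 4*(-5) + 0*3 = 53
sum(yi*x_{i+1}) = 3*2 + 5*(-5) - 1*(-4) - 3*0 - 5*4 = -35
Area = |53 + 35|/2 = 88/2 = 44.0000

44.0000 sq units


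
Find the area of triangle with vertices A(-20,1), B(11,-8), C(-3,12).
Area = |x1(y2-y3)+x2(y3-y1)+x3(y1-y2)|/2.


-20*(-8-12) = 400
11*(12-1) = 121
-3*(1+ 8) = -27
sum = 494
Area = |494|/2 = 247.0000

247.0000 sq units


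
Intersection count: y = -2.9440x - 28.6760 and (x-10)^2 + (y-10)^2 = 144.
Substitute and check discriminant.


Substitute y = -2.9440x - 28.6760: (x-10)^2 + (-2.9440x- 28.6760-10)^2 = 144
Expand to Ax^2 + Bx + C = 0, where b-k = -38.676
A = 1+m^2 = 9.667136
B = 2(m(b-k) - h) = 2(-2.9440*(-38.676) - 10) = 207.724288
C = h^2 + (b-k)^2 - r^2 = 100 + 1495.832976 - 144 = 1451.832976
disc = B^2-4AC = 43149.3798 - 56140.2673 = -12990.8875
disc < 0

0 intersection points


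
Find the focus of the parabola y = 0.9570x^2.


a = 0.9570
4a = 3.8280
focus = (0, 1/3.8280) = (0, 0.2612)

Focus = (0, 0.2612)


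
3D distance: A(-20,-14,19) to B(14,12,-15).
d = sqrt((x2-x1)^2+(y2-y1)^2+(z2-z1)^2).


dx=34, dy=26, dz=-34
d = sqrt(1156+676+1156) = sqrt(2988) = 54.6626

54.6626


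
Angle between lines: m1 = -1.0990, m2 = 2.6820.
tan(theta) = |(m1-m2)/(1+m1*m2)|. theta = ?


m1-m2 = -3.781
1+m1*m2 = -1.947518
tan(theta) = |-3.781/(-1.947518)| = 1.941445
theta = arctan(|-3.781/(-1.947518)|) = 62.7479 degrees (acute angle)

62.7479 degrees


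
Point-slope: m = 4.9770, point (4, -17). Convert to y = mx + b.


y + 17 = 4.9770(x - 4)
y = 4.9770x - 17 - 4.9770*4
y = 4.9770x - 36.9080

y = 4.9770x - 36.9080


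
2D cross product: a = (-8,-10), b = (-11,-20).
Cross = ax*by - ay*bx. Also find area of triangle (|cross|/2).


cross = -8*(-20) + 10*(-11) = 160 - 110 = 50
Triangle area = |50|/2 = 50/2 = 25.0000

cross = 50, triangle area = 25.0000


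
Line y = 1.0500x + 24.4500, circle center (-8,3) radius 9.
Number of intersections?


Substitute y = 1.0500x + 24.4500: (x+ 8)^2 + (1.0500x+24.4500-3)^2 = 81
Expand to Ax^2 + Bx + C = 0, where b-k = 21.45
A = 1+m^2 = 2.1025
B = 2(m(b-k) - h) = 2(1.0500*21.45 + 8) = 61.045
C = h^2 + (b-k)^2 - r^2 = 64 + 460.1025 - 81 = 443.1025
disc = B^2-4AC = 3726.4920 - 3726.4920 = 0
disc = 0

1 intersection point (tangent)


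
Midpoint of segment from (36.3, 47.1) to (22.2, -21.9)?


Mx = (36.3 + 22.2)/2 = 58.5/2 = 29.2500
My = (47.1 - 21.9)/2 = 25.2/2 = 12.6000

(29.2500, 12.6000)


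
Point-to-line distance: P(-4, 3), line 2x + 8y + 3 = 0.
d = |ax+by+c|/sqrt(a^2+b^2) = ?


|2*(-4) + 8*3 + 3| = |19| = 19
sqrt(4 + 64) = sqrt(68) = 8.2462
d = 19/sqrt(68) = 2.3041

2.3041


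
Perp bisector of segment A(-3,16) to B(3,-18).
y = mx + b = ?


Midpoint = (0, -1)
Slope of AB = dy/dx = -34/6 = -5.6667
Perp slope = -dx/dy = 6/34 = 0.1765
b = My - (perp slope)*Mx = -1 + (6*0)/(-34) = -1 + 0 = -1.0000

y = 0.1765x - 1.0000


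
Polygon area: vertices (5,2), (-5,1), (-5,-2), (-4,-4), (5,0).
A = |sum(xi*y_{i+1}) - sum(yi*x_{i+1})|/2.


sum(xi*y_{i+1}) = 5*1 - 5*(-2) - 5*(-4) - 4*0 + 5*2 = 45
sum(yi*x_{i+1}) = 2*(-5) + 1*(-5) - 2*(-4) - 4*5 + 0*5 = -27
Area = |45 + 27|/2 = 72/2 = 36.0000

36.0000 sq units


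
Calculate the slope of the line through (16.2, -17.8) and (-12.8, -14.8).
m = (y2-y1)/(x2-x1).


dy = -14.8 + 17.8 = 3.0
dx = -12.8 - 16.2 = -29.0
m = 3.0/(-29.0) = -0.1034

m = -0.1034


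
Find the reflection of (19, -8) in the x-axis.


Reflection rule for x-axis: (x, -y)
(19, -8) -> (19, 8)

(19, 8)


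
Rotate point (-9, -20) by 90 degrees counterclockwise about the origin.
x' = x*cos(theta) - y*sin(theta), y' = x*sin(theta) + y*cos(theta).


cos(90) = 0, sin(90) = 1
x' = -9*0 + 20*1 = 20
y' = -9*1 - 20*0 = -9

(20, -9)


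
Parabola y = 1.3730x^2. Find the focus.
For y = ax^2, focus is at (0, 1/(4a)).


a = 1.3730
4a = 5.4920
focus = (0, 1/5.4920) = (0, 0.1821)

Focus = (0, 0.1821)


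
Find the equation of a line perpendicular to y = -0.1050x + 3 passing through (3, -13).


Perpendicular slope = -1/m1 = -1/(-0.1050) = 9.5238
b2 = y0 - m2*x0 = -13 + 3/(-0.1050) = -13 - 28.5714 = -41.5714

y = 9.5238x - 41.5714


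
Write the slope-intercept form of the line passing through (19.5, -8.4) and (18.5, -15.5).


m = (-7.1)/(-1.0) = 7.1000
b = y1 - m*x1 = -8.4 - (-7.1*19.5)/(-1.0) = -8.4 - 138.4500 = -146.8500

y = 7.1000x - 146.8500


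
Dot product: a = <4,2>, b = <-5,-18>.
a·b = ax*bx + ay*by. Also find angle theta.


a·b = 4*(-5) + 2*(-18) = -20 - 36 = -56
|a| = sqrt(16+4) = 4.4721
|b| = sqrt(25+324) = 18.6815
cos(theta) = -56/(sqrt(20)*sqrt(349)) = -56/sqrt(6980) = -0.670286
theta = arccos(-56/sqrt(6980)) = 132.0892 degrees

a·b = -56, theta = 132.0892 deg


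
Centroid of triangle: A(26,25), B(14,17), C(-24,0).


Gx = (26+14- 24)/3 = 16/3 = 5.3333
Gy = (25+17+0)/3 = 42/3 = 14.0000

G = (5.3333, 14.0000)


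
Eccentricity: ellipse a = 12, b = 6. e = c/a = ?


c = sqrt(144-36) = sqrt(108) = 10.3923
e = c/a = sqrt(108)/12 = 0.8660

e = 0.8660


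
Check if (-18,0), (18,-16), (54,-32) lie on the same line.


-18*(-16+ 32) + 18*(-32-0) + 54*(0+ 16)
= -288 - 576 + 864 = 0

Yes, collinear (determinant = 0)


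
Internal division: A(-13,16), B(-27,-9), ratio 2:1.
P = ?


Px = (2*(-27) + 1*(-13))/3 = -67/3 = -22.3333
Py = (2*(-9) + 1*16)/3 = -2/3 = -0.6667

P = (-22.3333, -0.6667)


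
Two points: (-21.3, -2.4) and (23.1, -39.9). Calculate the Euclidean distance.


dx = 23.1 + 21.3 = 44.4
dy = -39.9 + 2.4 = -37.5
d = sqrt(1971.36 + 1406.25) = sqrt(3377.61) = 58.1172

58.1172


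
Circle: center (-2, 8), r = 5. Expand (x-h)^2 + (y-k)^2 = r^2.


(x+ 2)^2 + (y-8)^2 = 5^2
D = -2h = 4, E = -2k = -16
F = h^2+k^2-r^2 = 4+64-25 = 43

x^2 + y^2 + 4x - 16y + 43 = 0


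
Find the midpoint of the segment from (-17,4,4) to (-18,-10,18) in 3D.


Mx = (-17- 18)/2 = -17.5000
My = (4- 10)/2 = -3.0000
Mz = (4+18)/2 = 11.0000

M = (-17.5000, -3.0000, 11.0000)


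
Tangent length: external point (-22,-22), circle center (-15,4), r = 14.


d = sqrt((-22+ 15)^2 + (-22-4)^2) = sqrt(49+676) = 26.9258
L = sqrt(725.0000 - 196) = sqrt(529.0000) = 23.0000

23.0000


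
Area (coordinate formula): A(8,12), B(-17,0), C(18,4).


8*(0-4) = -32
-17*(4-12) = 136
18*(12-0) = 216
sum = 320
Area = |320|/2 = 160.0000

160.0000 sq units


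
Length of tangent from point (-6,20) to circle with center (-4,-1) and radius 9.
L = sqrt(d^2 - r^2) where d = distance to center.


d = sqrt((-6+ 4)^2 + (20+ 1)^2) = sqrt(4+441) = 21.0950
L = sqrt(445.0000 - 81) = sqrt(364.0000) = 19.0788

19.0788


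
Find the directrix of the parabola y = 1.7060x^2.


a = 1.7060
1/(4a) = 0.1465
directrix: y = -0.1465 = -0.1465

y = -0.1465


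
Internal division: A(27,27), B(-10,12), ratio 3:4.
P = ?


Px = (3*(-10) + 4*27)/7 = 78/7 = 11.1429
Py = (3*12 + 4*27)/7 = 144/7 = 20.5714

P = (11.1429, 20.5714)


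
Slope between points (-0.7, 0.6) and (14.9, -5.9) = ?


dy = -5.9 - 0.6 = -6.5
dx = 14.9 + 0.7 = 15.6
m = -6.5/15.6 = -0.4167

m = -0.4167


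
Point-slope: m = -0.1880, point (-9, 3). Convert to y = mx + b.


y - 3 = -0.1880(x + 9)
y = -0.1880x + 3 + 0.1880*(-9)
y = -0.1880x + 1.3080

y = -0.1880x + 1.3080


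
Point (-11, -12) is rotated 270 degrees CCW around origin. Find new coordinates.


cos(270) = 0, sin(270) = -1
x' = -11*0 + 12*(-1) = -12
y' = -11*(-1) - 12*0 = 11

(-12, 11)


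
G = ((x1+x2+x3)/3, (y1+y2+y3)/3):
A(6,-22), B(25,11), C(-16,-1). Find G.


Gx = (6+25- 16)/3 = 15/3 = 5.0000
Gy = (-22+11- 1)/3 = -12/3 = -4.0000

G = (5.0000, -4.0000)


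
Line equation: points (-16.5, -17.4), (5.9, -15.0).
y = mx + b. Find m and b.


m = (2.4)/(22.4) = 0.1071
b = y1 - m*x1 = -17.4 - (2.4*(-16.5))/(22.4) = -17.4 + 1.7679 = -15.6321

y = 0.1071x - 15.6321


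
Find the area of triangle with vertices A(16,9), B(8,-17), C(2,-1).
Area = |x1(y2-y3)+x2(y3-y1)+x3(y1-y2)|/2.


16*(-17+ 1) = -256
8*(-1-9) = -80
2*(9+ 17) = 52
sum = -284
Area = |-284|/2 = 142.0000

142.0000 sq units


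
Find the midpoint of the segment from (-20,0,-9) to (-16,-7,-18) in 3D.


Mx = (-20- 16)/2 = -18.0000
My = (0- 7)/2 = -3.5000
Mz = (-9- 18)/2 = -13.5000

M = (-18.0000, -3.5000, -13.5000)


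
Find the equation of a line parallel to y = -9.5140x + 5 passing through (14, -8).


Parallel lines have equal slopes.
m2 = -9.5140
b2 = -8 + 9.5140*14 = 125.1960

y = -9.5140x + 125.1960


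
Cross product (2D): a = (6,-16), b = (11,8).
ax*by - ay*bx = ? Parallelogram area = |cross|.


cross = 6*8 + 16*11 = 48 + 176 = 224
Parallelogram area = |224| = 224

cross = 224, parallelogram area = 224


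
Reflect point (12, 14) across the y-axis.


Reflection rule for y-axis: (-x, y)
(12, 14) -> (-12, 14)

(-12, 14)


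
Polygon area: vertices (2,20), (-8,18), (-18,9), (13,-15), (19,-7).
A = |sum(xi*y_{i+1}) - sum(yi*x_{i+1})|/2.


sum(xi*y_{i+1}) = 2*18 - 8*9 - 18*(-15) + 13*(-7) + 19*20 = 523
sum(yi*x_{i+1}) = 20*(-8) + 18*(-18) + 9*13 - 15*19 - 7*2 = -666
Area = |523 + 666|/2 = 1189/2 = 594.5000

594.5000 sq units


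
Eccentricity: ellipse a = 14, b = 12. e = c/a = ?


c = sqrt(196-144) = sqrt(52) = 7.2111
e = c/a = sqrt(52)/14 = 0.5151

e = 0.5151


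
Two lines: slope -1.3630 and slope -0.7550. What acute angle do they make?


m1-m2 = -0.608
1+m1*m2 = 2.029065
tan(theta) = |-0.608/2.029065| = 0.299645
theta = arctan(|-0.608/2.029065|) = 16.6806 degrees (acute angle)

16.6806 degrees


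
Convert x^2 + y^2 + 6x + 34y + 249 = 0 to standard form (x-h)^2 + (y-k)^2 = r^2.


h = -D/2 = -6/2 = -3
k = -E/2 = -34/2 = -17
r^2 = h^2 + k^2 - F = 9 + 289 - 249 = 49
r = 7

Center (-3, -17), radius = 7


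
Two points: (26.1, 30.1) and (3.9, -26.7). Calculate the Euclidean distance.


dx = 3.9 - 26.1 = -22.2
dy = -26.7 - 30.1 = -56.8
d = sqrt(492.84 + 3226.24) = sqrt(3719.08) = 60.9843

60.9843


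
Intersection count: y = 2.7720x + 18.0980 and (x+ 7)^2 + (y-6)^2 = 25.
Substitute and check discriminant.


Substitute y = 2.7720x + 18.0980: (x+ 7)^2 + (2.7720x+18.0980-6)^2 = 25
Expand to Ax^2 + Bx + C = 0, where b-k = 12.098
A = 1+m^2 = 8.683984
B = 2(m(b-k) - h) = 2(2.7720*12.098 + 7) = 81.071312
C = h^2 + (b-k)^2 - r^2 = 49 + 146.361604 - 25 = 170.361604
disc = B^2-4AC = 6572.5576 - 5917.6698 = 654.8878
disc > 0

2 intersection points


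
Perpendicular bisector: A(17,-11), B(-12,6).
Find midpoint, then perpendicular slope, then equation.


Midpoint = (2.5, -2.5)
Slope of AB = dy/dx = 17/(-29) = -0.5862
Perp slope = -dx/dy = 29/17 = 1.7059
b = My - (perp slope)*Mx = -2.5 + (-29*2.5)/17 = -2.5 - 4.2647 = -6.7647

y = 1.7059x - 6.7647


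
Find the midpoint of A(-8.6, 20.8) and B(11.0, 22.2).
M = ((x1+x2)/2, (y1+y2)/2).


Mx = (-8.6 + 11.0)/2 = 2.4/2 = 1.2000
My = (20.8 + 22.2)/2 = 43.0/2 = 21.5000

(1.2000, 21.5000)


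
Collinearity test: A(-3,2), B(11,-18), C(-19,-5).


-3*(-18+ 5) + 11*(-5-2) - 19*(2+ 18)
= 39 - 77 - 380 = -418

No, not collinear (determinant = -418)


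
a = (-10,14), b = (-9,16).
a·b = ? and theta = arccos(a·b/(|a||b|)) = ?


a·b = -10*(-9) + 14*16 = 90 + 224 = 314
|a| = sqrt(100+196) = 17.2047
|b| = sqrt(81+256) = 18.3576
cos(theta) = 314/(sqrt(296)*sqrt(337)) = 314/sqrt(99752) = 0.994189
theta = arccos(314/sqrt(99752)) = 6.1799 degrees

a·b = 314, theta = 6.1799 deg


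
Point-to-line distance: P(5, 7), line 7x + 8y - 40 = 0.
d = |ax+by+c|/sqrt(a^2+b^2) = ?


|7*5 + 8*7 - 40| = |51| = 51
sqrt(49 + 64) = sqrt(113) = 10.6301
d = 51/sqrt(113) = 4.7977

4.7977


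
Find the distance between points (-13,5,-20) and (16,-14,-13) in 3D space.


dx=29, dy=-19, dz=7
d = sqrt(841+361+49) = sqrt(1251) = 35.3695

35.3695


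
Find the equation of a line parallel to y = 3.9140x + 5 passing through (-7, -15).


Parallel lines have equal slopes.
m2 = 3.9140
b2 = -15 - 3.9140*(-7) = 12.3980

y = 3.9140x + 12.3980


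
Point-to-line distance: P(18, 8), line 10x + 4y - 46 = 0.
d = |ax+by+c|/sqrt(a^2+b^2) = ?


|10*18 + 4*8 - 46| = |166| = 166
sqrt(100 + 16) = sqrt(116) = 10.7703
d = 166/sqrt(116) = 15.4127

15.4127


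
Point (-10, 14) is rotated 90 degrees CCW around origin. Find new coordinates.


cos(90) = 0, sin(90) = 1
x' = -10*0 - 14*1 = -14
y' = -10*1 + 14*0 = -10

(-14, -10)


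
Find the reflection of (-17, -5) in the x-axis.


Reflection rule for x-axis: (x, -y)
(-17, -5) -> (-17, 5)

(-17, 5)


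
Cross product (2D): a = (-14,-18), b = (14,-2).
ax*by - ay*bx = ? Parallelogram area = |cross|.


cross = -14*(-2) + 18*14 = 28 + 252 = 280
Parallelogram area = |280| = 280

cross = 280, parallelogram area = 280


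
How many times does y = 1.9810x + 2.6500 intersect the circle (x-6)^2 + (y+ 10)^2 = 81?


Substitute y = 1.9810x + 2.6500: (x-6)^2 + (1.9810x+2.6500+ 10)^2 = 81
Expand to Ax^2 + Bx + C = 0, where b-k = 12.65
A = 1+m^2 = 4.924361
B = 2(m(b-k) - h) = 2(1.9810*12.65 - 6) = 38.1193
C = h^2 + (b-k)^2 - r^2 = 36 + 160.0225 - 81 = 115.0225
disc = B^2-4AC = 1453.0810 - 2265.6493 = -812.5683
disc < 0

0 intersection points


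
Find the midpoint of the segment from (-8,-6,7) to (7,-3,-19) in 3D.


Mx = (-8+7)/2 = -0.5000
My = (-6- 3)/2 = -4.5000
Mz = (7- 19)/2 = -6.0000

M = (-0.5000, -4.5000, -6.0000)


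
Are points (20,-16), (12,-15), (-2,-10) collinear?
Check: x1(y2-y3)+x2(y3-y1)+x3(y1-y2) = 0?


20*(-15+ 10) + 12*(-10+ 16) - 2*(-16+ 15)
= -100 + 72 + 2 = -26

No, not collinear (determinant = -26)


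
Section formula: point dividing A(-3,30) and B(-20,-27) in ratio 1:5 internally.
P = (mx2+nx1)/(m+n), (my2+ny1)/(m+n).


Px = (1*(-20) + 5*(-3))/6 = -35/6 = -5.8333
Py = (1*(-27) + 5*30)/6 = 123/6 = 20.5000

P = (-5.8333, 20.5000)


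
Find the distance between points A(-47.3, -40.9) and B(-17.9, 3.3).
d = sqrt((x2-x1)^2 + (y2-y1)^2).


dx = -17.9 + 47.3 = 29.4
dy = 3.3 + 40.9 = 44.2
d = sqrt(864.36 + 1953.64) = sqrt(2818) = 53.0848

53.0848


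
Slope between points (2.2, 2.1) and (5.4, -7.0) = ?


dy = -7.0 - 2.1 = -9.1
dx = 5.4 - 2.2 = 3.2
m = -9.1/3.2 = -2.8437

m = -2.8437


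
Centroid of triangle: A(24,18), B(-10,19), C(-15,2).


Gx = (24- 10- 15)/3 = -1/3 = -0.3333
Gy = (18+19+2)/3 = 39/3 = 13.0000

G = (-0.3333, 13.0000)


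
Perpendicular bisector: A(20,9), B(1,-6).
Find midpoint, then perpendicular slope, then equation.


Midpoint = (10.5, 1.5)
Slope of AB = dy/dx = -15/(-19) = 0.7895
Perp slope = -dx/dy = -19/15 = -1.2667
b = My - (perp slope)*Mx = 1.5 + (-19*10.5)/(-15) = 1.5 + 13.3000 = 14.8000

y = -1.2667x + 14.8000


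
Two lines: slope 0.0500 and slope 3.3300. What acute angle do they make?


m1-m2 = -3.28
1+m1*m2 = 1.1665
tan(theta) = |-3.28/1.1665| = 2.811830
theta = arctan(|-3.28/1.1665|) = 70.4226 degrees (acute angle)

70.4226 degrees


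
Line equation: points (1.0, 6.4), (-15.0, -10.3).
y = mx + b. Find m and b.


m = (-16.7)/(-16.0) = 1.0438
b = y1 - m*x1 = 6.4 - (-16.7*1.0)/(-16.0) = 6.4 - 1.0438 = 5.3562

y = 1.0438x + 5.3562


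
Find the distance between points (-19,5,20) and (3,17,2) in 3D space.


dx=22, dy=12, dz=-18
d = sqrt(484+144+324) = sqrt(952) = 30.8545

30.8545


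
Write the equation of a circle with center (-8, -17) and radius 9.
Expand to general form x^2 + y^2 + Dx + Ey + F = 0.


(x+ 8)^2 + (y+ 17)^2 = 9^2
D = -2h = 16, E = -2k = 34
F = h^2+k^2-r^2 = 64+289-81 = 272

x^2 + y^2 + 16x + 34y + 272 = 0


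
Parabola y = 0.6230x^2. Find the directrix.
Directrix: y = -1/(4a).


a = 0.6230
1/(4a) = 0.4013
directrix: y = -0.4013 = -0.4013

y = -0.4013


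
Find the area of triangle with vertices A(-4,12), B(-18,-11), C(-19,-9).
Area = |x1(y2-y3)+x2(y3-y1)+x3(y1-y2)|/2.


-4*(-11+ 9) = 8
-18*(-9-12) = 378
-19*(12+ 11) = -437
sum = -51
Area = |-51|/2 = 25.5000

25.5000 sq units


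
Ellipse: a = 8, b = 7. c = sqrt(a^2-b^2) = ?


c^2 = 8^2 - 7^2 = 64 - 49 = 15
c = sqrt(15) = 3.8730

c = 3.8730


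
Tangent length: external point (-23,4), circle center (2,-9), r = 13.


d = sqrt((-23-2)^2 + (4+ 9)^2) = sqrt(625+169) = 28.1780
L = sqrt(794.0000 - 169) = sqrt(625.0000) = 25.0000

25.0000


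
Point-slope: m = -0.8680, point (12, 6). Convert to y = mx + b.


y - 6 = -0.8680(x - 12)
y = -0.8680x + 6 + 0.8680*12
y = -0.8680x + 16.4160

y = -0.8680x + 16.4160


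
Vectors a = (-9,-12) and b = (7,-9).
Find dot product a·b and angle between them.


a·b = -9*7 - 12*(-9) = -63 + 108 = 45
|a| = sqrt(81+144) = 15.0000
|b| = sqrt(49+81) = 11.4018
cos(theta) = 45/(sqrt(225)*sqrt(130)) = 45/sqrt(29250) = 0.263117
theta = arccos(45/sqrt(29250)) = 74.7449 degrees

a·b = 45, theta = 74.7449 deg


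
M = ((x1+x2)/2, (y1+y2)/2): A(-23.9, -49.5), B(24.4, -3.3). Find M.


Mx = (-23.9 + 24.4)/2 = 0.5/2 = 0.2500
My = (-49.5 - 3.3)/2 = -52.8/2 = -26.4000

(0.2500, -26.4000)


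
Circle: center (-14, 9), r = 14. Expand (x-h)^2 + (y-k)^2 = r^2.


(x+ 14)^2 + (y-9)^2 = 14^2
D = -2h = 28, E = -2k = -18
F = h^2+k^2-r^2 = 196+81-196 = 81

x^2 + y^2 + 28x - 18y + 81 = 0


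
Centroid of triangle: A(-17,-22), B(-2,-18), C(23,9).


Gx = (-17- 2+23)/3 = 4/3 = 1.3333
Gy = (-22- 18+9)/3 = -31/3 = -10.3333

G = (1.3333, -10.3333)


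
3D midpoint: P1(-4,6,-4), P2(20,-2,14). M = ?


Mx = (-4+20)/2 = 8.0000
My = (6- 2)/2 = 2.0000
Mz = (-4+14)/2 = 5.0000

M = (8.0000, 2.0000, 5.0000)


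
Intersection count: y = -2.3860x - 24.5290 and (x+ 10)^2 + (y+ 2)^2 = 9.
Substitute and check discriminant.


Substitute y = -2.3860x - 24.5290: (x+ 10)^2 + (-2.3860x- 24.5290+ 2)^2 = 9
Expand to Ax^2 + Bx + C = 0, where b-k = -22.529
A = 1+m^2 = 6.692996
B = 2(m(b-k) - h) = 2(-2.3860*(-22.529) + 10) = 127.508388
C = h^2 + (b-k)^2 - r^2 = 100 + 507.555841 - 9 = 598.555841
disc = B^2-4AC = 16258.3890 - 16024.5274 = 233.8616
disc > 0

2 intersection points


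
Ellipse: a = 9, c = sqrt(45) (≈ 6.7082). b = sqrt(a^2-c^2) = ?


b^2 = 9^2 - (sqrt(45))^2 = 81 - 45 = 36
b = sqrt(36) = 6

b = 6


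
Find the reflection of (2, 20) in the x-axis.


Reflection rule for x-axis: (x, -y)
(2, 20) -> (2, -20)

(2, -20)


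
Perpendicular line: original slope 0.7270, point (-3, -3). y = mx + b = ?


Perpendicular slope = -1/m1 = -1/0.7270 = -1.3755
b2 = y0 - m2*x0 = -3 - 3/0.7270 = -3 - 4.1265 = -7.1265

y = -1.3755x - 7.1265


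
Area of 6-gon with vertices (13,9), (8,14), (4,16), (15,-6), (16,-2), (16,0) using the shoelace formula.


sum(xi*y_{i+1}) = 13*14 + 8*16 + 4*(-6) + 15*(-2) + 16*0 + 16*9 = 400
sum(yi*x_{i+1}) = 9*8 + 14*4 + 16*15 - 6*16 - 2*16 + 0*13 = 240
Area = |400 - 240|/2 = 160/2 = 80.0000

80.0000 sq units


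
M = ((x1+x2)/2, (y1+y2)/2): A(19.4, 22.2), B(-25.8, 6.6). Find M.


Mx = (19.4 - 25.8)/2 = -6.4/2 = -3.2000
My = (22.2 + 6.6)/2 = 28.8/2 = 14.4000

(-3.2000, 14.4000)


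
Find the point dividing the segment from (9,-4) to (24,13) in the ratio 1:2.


Px = (1*24 + 2*9)/3 = 42/3 = 14.0000
Py = (1*13 + 2*(-4))/3 = 5/3 = 1.6667

P = (14.0000, 1.6667)


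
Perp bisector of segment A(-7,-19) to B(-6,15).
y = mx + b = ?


Midpoint = (-6.5, -2)
Slope of AB = dy/dx = 34/1 = 34.0000
Perp slope = -dx/dy = -1/34 = -0.0294
b = My - (perp slope)*Mx = -2 + (1*(-6.5))/34 = -2 - 0.1912 = -2.1912

y = -0.0294x - 2.1912


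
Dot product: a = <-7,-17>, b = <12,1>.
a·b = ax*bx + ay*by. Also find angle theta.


a·b = -7*12 - 17*1 = -84 - 17 = -101
|a| = sqrt(49+289) = 18.3848
|b| = sqrt(144+1) = 12.0416
cos(theta) = -101/(sqrt(338)*sqrt(145)) = -101/sqrt(49010) = -0.456225
theta = arccos(-101/sqrt(49010)) = 117.1438 degrees

a·b = -101, theta = 117.1438 deg


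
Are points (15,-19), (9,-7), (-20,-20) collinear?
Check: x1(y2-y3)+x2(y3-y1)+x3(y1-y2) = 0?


15*(-7+ 20) + 9*(-20+ 19) - 20*(-19+ 7)
= 195 - 9 + 240 = 426

No, not collinear (determinant = 426)


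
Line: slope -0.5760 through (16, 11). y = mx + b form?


y - 11 = -0.5760(x - 16)
y = -0.5760x + 11 + 0.5760*16
y = -0.5760x + 20.2160

y = -0.5760x + 20.2160


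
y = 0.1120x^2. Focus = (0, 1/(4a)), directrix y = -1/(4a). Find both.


a = 0.1120
1/(4a) = 2.2321
Focus = (0, 2.2321)
Directrix: y = -2.2321

Focus = (0, 2.2321), Directrix: y = -2.2321


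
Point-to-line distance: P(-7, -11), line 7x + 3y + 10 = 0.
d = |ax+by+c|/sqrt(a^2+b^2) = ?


|7*(-7) + 3*(-11) + 10| = |-72| = 72
sqrt(49 + 9) = sqrt(58) = 7.6158
d = 72/sqrt(58) = 9.4541

9.4541


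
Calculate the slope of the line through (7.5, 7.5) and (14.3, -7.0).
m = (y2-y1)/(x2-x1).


dy = -7.0 - 7.5 = -14.5
dx = 14.3 - 7.5 = 6.8
m = -14.5/6.8 = -2.1324

m = -2.1324


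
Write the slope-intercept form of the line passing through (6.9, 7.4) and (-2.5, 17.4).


m = (10)/(-9.4) = -1.0638
b = y1 - m*x1 = 7.4 - (10*6.9)/(-9.4) = 7.4 + 7.3404 = 14.7404

y = -1.0638x + 14.7404


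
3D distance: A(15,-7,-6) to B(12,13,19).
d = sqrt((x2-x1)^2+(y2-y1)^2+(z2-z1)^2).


dx=-3, dy=20, dz=25
d = sqrt(9+400+625) = sqrt(1034) = 32.1559

32.1559


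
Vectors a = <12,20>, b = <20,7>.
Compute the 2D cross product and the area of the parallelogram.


cross = 12*7 - 20*20 = 84 - 400 = -316
Parallelogram area = |-316| = 316

cross = -316, parallelogram area = 316
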